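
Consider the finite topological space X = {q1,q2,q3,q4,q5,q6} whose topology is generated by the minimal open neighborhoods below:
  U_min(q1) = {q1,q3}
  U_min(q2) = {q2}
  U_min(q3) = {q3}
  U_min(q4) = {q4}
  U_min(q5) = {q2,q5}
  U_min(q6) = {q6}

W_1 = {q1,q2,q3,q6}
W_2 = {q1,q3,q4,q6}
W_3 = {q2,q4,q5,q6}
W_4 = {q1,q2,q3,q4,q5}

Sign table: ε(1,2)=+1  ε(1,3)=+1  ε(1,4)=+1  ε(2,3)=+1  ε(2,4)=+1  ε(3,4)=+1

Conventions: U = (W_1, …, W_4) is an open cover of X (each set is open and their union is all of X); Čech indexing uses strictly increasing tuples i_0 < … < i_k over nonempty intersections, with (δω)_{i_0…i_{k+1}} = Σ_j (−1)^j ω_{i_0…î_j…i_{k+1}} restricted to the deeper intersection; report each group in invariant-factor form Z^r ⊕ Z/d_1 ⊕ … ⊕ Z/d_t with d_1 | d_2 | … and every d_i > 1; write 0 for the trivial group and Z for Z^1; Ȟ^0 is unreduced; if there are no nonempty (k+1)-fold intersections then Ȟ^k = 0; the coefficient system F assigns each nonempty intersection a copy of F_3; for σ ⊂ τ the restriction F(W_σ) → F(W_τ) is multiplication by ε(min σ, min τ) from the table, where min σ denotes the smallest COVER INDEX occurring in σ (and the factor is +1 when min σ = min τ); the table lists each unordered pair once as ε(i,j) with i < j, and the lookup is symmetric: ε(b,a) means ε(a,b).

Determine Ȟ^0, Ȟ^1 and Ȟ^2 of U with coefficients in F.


nerve simplices:
  W12={q1,q3,q6} W13={q2,q6} W14={q1,q2,q3} W23={q4,q6} W24={q1,q3,q4} W34={q2,q4,q5}
  W123={q6} W124={q1,q3} W134={q2} W234={q4}
C dims 4,6,4; δ0: rk_F3 3; δ1: rk_F3 3
degree 0: 4−3−0 = 1 → Ȟ^0 ≅ Z/3
degree 1: 6−3−3 = 0 → Ȟ^1 ≅ 0
degree 2: 4−0−3 = 1 → Ȟ^2 ≅ Z/3

Ȟ^0(U;F) ≅ Z/3; Ȟ^1(U;F) ≅ 0; Ȟ^2(U;F) ≅ Z/3


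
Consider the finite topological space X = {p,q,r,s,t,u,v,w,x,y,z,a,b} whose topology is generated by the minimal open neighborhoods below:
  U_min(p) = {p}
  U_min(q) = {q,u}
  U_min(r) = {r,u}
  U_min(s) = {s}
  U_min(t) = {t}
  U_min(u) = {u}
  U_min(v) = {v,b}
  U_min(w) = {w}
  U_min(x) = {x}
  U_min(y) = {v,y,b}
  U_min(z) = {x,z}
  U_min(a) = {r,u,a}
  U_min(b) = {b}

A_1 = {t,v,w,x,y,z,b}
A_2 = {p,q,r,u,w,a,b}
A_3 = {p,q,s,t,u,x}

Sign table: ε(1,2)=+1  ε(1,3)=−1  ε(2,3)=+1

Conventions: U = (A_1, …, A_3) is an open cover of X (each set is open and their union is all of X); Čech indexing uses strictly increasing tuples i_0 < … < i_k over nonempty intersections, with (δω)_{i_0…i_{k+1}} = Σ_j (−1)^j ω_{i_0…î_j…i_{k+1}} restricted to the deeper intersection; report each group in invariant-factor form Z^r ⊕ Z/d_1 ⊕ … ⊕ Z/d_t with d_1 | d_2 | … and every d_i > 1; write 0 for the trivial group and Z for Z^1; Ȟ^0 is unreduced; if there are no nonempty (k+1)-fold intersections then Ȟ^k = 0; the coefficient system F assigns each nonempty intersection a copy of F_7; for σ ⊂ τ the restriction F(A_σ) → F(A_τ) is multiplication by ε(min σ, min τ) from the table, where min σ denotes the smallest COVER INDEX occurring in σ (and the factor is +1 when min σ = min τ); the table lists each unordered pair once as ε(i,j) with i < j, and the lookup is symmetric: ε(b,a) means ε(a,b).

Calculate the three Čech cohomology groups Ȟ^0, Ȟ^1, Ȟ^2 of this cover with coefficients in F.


Ȟ^0 = 0; Ȟ^1 = 0; Ȟ^2 = 0

nonempty overlaps:
  A12={w,b} A13={t,x} A23={p,q,u}
C dims 3,3; δ0: rk_F7 3
degree 0: 3−3−0 = 0 → Ȟ^0 ≅ 0
degree 1: 3−0−3 = 0 → Ȟ^1 ≅ 0
degree 2: 0−0−0 = 0 → Ȟ^2 ≅ 0


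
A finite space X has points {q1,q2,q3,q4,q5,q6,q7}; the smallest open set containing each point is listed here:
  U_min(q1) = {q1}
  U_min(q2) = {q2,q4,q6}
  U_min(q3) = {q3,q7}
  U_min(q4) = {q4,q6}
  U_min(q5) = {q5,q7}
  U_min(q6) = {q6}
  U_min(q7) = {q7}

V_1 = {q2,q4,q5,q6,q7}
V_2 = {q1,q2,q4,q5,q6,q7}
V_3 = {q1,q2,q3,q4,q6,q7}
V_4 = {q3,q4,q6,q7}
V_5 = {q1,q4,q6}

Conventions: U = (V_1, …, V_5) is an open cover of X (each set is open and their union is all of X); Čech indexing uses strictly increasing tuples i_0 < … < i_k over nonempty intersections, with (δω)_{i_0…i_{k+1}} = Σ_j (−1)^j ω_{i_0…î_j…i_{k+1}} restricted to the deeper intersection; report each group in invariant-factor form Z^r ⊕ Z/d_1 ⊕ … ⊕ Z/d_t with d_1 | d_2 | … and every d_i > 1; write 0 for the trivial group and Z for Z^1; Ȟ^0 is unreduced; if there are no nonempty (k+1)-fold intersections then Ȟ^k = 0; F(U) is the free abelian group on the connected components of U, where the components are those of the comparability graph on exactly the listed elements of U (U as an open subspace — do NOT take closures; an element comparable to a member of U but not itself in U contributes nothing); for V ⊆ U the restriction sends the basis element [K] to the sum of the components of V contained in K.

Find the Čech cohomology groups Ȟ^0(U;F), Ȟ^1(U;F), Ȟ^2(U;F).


Ȟ^0 = Z^3; Ȟ^1 = 0; Ȟ^2 = 0

cover nerve:
  V12={q2,q4,q5,q6,q7} V13={q2,q4,q6,q7} V14={q4,q6,q7} V15={q4,q6} V23={q1,q2,q4,q6,q7} V24={q4,q6,q7} V25={q1,q4,q6} V34={q3,q4,q6,q7} V35={q1,q4,q6} V45={q4,q6}
  V123={q2,q4,q6,q7} V124={q4,q6,q7} V125={q4,q6} V134={q4,q6,q7} V135={q4,q6} V145={q4,q6} V234={q4,q6,q7} V235={q1,q4,q6} V245={q4,q6} V345={q4,q6}
  V1234={q4,q6,q7} V1235={q4,q6} V1245={q4,q6} V1345={q4,q6} V2345={q4,q6}
  V12345={q4,q6}
components per intersection:
  V1: {q2,q4,q6} {q5,q7}
  V2: {q1} {q2,q4,q6} {q5,q7}
  V3: {q1} {q2,q4,q6} {q3,q7}
  V4: {q3,q7} {q4,q6}
  V5: {q1} {q4,q6}
  V12: {q2,q4,q6} {q5,q7}
  V13: {q2,q4,q6} {q7}
  V14: {q4,q6} {q7}
  V15: {q4,q6}
  V23: {q1} {q2,q4,q6} {q7}
  V24: {q4,q6} {q7}
  V25: {q1} {q4,q6}
  V34: {q3,q7} {q4,q6}
  V35: {q1} {q4,q6}
  V45: {q4,q6}
  V123: {q2,q4,q6} {q7}
  V124: {q4,q6} {q7}
  V125: {q4,q6}
  V134: {q4,q6} {q7}
  V135: {q4,q6}
  V145: {q4,q6}
  V234: {q4,q6} {q7}
  V235: {q1} {q4,q6}
  V245: {q4,q6}
  V345: {q4,q6}
  V1234: {q4,q6} {q7}
  V1235: {q4,q6}
  V1245: {q4,q6}
  V1345: {q4,q6}
  V2345: {q4,q6}
  V12345: {q4,q6}
C dims 12,19,15,6; δ0: rk 9, SNF 1^9; δ1: rk 10, SNF 1^10; δ2: rk 5, SNF 1^5
Ȟ^0: (12−9)−0=3 ⇒ Z^3
Ȟ^1: (19−10)−9=0 ⇒ 0
Ȟ^2: (15−5)−10=0 ⇒ 0


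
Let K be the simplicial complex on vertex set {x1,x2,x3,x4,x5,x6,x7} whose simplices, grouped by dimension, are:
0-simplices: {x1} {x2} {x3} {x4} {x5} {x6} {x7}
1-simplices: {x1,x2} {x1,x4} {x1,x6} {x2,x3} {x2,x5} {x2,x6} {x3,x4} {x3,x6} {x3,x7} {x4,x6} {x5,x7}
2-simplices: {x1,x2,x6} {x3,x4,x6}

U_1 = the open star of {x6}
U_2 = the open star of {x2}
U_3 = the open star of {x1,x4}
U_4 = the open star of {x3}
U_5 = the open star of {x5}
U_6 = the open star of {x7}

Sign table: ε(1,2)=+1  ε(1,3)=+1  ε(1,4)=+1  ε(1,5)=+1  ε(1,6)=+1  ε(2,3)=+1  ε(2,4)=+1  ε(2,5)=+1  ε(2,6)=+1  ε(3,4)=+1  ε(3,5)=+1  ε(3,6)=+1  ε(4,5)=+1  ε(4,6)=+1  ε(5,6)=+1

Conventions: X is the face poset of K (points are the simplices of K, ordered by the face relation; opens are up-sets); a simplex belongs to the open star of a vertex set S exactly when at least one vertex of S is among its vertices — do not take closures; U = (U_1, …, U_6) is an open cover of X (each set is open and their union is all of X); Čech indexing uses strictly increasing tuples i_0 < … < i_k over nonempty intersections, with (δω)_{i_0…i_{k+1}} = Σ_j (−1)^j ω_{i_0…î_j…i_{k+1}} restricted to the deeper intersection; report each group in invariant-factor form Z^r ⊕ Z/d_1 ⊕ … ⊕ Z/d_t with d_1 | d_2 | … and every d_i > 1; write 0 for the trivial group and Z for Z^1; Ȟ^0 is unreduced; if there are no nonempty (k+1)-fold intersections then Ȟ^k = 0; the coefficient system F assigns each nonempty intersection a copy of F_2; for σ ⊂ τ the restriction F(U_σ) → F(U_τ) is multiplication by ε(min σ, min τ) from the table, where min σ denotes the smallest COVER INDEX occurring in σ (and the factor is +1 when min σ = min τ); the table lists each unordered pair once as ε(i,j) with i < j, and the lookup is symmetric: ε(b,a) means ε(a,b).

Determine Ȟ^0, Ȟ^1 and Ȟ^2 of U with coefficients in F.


nonempty overlaps:
  U1={{x6},{x1,x6},{x2,x6},{x3,x6},{x4,x6},{x1,x2,x6},{x3,x4,x6}} U2={{x2},{x1,x2},{x2,x3},{x2,x5},{x2,x6},{x1,x2,x6}} U3={{x1},{x4},{x1,x2},{x1,x4},{x1,x6},{x3,x4},{x4,x6},{x1,x2,x6},{x3,x4,x6}} U4={{x3},{x2,x3},{x3,x4},{x3,x6},{x3,x7},{x3,x4,x6}} U5={{x5},{x2,x5},{x5,x7}} U6={{x7},{x3,x7},{x5,x7}}
  U12={{x2,x6},{x1,x2,x6}} U13={{x1,x6},{x4,x6},{x1,x2,x6},{x3,x4,x6}} U14={{x3,x6},{x3,x4,x6}} U23={{x1,x2},{x1,x2,x6}} U24={{x2,x3}} U25={{x2,x5}} U34={{x3,x4},{x3,x4,x6}} U46={{x3,x7}} U56={{x5,x7}}
  U123={{x1,x2,x6}} U134={{x3,x4,x6}}
C dims 6,9,2; δ0: rk_F2 5; δ1: rk_F2 2
degree 0: 6−5−0 = 1 → Ȟ^0 ≅ Z/2
degree 1: 9−2−5 = 2 → Ȟ^1 ≅ Z/2 ⊕ Z/2
degree 2: 2−0−2 = 0 → Ȟ^2 ≅ 0

Ȟ^0(U;F) ≅ Z/2; Ȟ^1(U;F) ≅ Z/2 ⊕ Z/2; Ȟ^2(U;F) ≅ 0


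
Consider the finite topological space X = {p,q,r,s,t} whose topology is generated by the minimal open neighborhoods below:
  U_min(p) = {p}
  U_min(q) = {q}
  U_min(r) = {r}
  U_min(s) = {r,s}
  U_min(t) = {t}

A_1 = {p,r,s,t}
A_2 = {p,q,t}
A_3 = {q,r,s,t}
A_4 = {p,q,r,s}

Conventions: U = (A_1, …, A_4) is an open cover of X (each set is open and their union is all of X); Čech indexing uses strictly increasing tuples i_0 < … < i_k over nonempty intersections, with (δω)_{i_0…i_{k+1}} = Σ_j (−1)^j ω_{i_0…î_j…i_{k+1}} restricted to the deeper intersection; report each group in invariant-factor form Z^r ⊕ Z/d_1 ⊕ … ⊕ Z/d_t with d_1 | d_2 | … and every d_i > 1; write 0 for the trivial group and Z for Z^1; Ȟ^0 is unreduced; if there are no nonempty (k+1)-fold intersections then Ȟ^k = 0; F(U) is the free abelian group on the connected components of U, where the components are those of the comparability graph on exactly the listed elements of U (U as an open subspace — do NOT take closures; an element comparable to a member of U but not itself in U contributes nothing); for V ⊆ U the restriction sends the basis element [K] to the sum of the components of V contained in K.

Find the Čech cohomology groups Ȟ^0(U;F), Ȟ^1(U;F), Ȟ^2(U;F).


nonempty overlaps:
  A12={p,t} A13={r,s,t} A14={p,r,s} A23={q,t} A24={p,q} A34={q,r,s}
  A123={t} A124={p} A134={r,s} A234={q}
components per intersection:
  A1: {p} {r,s} {t}
  A2: {p} {q} {t}
  A3: {q} {r,s} {t}
  A4: {p} {q} {r,s}
  A12: {p} {t}
  A13: {r,s} {t}
  A14: {p} {r,s}
  A23: {q} {t}
  A24: {p} {q}
  A34: {q} {r,s}
  A123: {t}
  A124: {p}
  A134: {r,s}
  A234: {q}
C dims 12,12,4; δ0: rk 8, SNF 1^8; δ1: rk 4, SNF 1^4
degree 0: 12−8−0 = 4 → Ȟ^0 ≅ Z^4
degree 1: 12−4−8 = 0 → Ȟ^1 ≅ 0
degree 2: 4−0−4 = 0 → Ȟ^2 ≅ 0

Ȟ^0(U;F) ≅ Z^4, Ȟ^1(U;F) ≅ 0 and Ȟ^2(U;F) ≅ 0


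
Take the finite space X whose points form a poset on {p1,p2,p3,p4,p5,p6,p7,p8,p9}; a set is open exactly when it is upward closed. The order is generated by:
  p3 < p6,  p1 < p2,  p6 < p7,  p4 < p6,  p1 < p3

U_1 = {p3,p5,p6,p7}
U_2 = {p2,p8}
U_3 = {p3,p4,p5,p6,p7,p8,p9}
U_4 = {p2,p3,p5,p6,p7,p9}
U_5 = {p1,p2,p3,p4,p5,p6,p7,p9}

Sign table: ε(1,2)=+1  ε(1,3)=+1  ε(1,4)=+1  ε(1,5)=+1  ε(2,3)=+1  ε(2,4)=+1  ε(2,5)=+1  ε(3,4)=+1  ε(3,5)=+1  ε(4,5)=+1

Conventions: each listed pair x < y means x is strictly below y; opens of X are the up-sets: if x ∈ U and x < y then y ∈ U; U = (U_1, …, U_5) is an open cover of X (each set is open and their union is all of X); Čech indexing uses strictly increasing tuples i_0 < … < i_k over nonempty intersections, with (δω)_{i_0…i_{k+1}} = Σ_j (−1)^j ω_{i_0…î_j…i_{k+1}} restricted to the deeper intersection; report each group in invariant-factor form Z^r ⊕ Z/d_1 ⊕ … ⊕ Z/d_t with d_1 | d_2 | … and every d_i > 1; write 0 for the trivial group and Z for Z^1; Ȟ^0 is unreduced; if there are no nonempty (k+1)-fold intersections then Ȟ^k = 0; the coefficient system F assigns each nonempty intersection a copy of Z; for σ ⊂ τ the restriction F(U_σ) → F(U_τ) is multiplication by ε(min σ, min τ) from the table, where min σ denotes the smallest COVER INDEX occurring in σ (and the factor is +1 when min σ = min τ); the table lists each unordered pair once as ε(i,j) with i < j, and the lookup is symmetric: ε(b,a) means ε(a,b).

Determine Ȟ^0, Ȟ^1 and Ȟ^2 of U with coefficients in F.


cover nerve:
  U13={p3,p5,p6,p7} U14={p3,p5,p6,p7} U15={p3,p5,p6,p7} U23={p8} U24={p2} U25={p2} U34={p3,p5,p6,p7,p9} U35={p3,p4,p5,p6,p7,p9} U45={p2,p3,p5,p6,p7,p9}
  U134={p3,p5,p6,p7} U135={p3,p5,p6,p7} U145={p3,p5,p6,p7} U245={p2} U345={p3,p5,p6,p7,p9}
  U1345={p3,p5,p6,p7}
C dims 5,9,5,1; δ0: rk 4, SNF 1^4; δ1: rk 4, SNF 1^4; δ2: rk 1, SNF 1^1
Ȟ^0: (5−4)−0=1 ⇒ Z
Ȟ^1: (9−4)−4=1 ⇒ Z
Ȟ^2: (5−1)−4=0 ⇒ 0

Ȟ^0(U;F) ≅ Z,  Ȟ^1(U;F) ≅ Z,  Ȟ^2(U;F) ≅ 0


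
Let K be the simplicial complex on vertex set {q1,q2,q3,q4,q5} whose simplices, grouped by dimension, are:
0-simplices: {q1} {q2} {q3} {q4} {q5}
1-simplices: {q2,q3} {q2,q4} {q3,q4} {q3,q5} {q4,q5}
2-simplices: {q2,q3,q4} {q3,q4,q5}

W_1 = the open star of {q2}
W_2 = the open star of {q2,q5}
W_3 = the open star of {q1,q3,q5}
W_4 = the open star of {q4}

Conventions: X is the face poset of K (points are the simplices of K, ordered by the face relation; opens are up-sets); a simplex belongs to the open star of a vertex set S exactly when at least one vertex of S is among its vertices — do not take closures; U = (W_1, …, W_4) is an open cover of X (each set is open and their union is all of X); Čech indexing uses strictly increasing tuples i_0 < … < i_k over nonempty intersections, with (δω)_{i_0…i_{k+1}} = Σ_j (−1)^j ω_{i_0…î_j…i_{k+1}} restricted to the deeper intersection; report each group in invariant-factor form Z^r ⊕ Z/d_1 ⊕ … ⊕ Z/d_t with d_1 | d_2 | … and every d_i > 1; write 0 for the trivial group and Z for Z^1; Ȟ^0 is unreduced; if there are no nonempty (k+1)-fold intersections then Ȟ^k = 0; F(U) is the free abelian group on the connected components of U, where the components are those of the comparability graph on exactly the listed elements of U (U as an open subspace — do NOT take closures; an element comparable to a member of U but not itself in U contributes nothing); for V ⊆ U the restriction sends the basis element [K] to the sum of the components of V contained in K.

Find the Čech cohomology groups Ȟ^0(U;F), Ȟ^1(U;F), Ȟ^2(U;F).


Ȟ^0 ≅ Z^2,  Ȟ^1 ≅ 0,  Ȟ^2 ≅ 0

nonempty intersections:
  W1={{q2},{q2,q3},{q2,q4},{q2,q3,q4}} W2={{q2},{q5},{q2,q3},{q2,q4},{q3,q5},{q4,q5},{q2,q3,q4},{q3,q4,q5}} W3={{q1},{q3},{q5},{q2,q3},{q3,q4},{q3,q5},{q4,q5},{q2,q3,q4},{q3,q4,q5}} W4={{q4},{q2,q4},{q3,q4},{q4,q5},{q2,q3,q4},{q3,q4,q5}}
  W12={{q2},{q2,q3},{q2,q4},{q2,q3,q4}} W13={{q2,q3},{q2,q3,q4}} W14={{q2,q4},{q2,q3,q4}} W23={{q5},{q2,q3},{q3,q5},{q4,q5},{q2,q3,q4},{q3,q4,q5}} W24={{q2,q4},{q4,q5},{q2,q3,q4},{q3,q4,q5}} W34={{q3,q4},{q4,q5},{q2,q3,q4},{q3,q4,q5}}
  W123={{q2,q3},{q2,q3,q4}} W124={{q2,q4},{q2,q3,q4}} W134={{q2,q3,q4}} W234={{q4,q5},{q2,q3,q4},{q3,q4,q5}}
  W1234={{q2,q3,q4}}
components per intersection:
  W1: {{q2},{q2,q3},{q2,q4},{q2,q3,q4}}
  W2: {{q2},{q2,q3},{q2,q4},{q2,q3,q4}} {{q5},{q3,q5},{q4,q5},{q3,q4,q5}}
  W3: {{q1}} {{q3},{q5},{q2,q3},{q3,q4},{q3,q5},{q4,q5},{q2,q3,q4},{q3,q4,q5}}
  W4: {{q4},{q2,q4},{q3,q4},{q4,q5},{q2,q3,q4},{q3,q4,q5}}
  W12: {{q2},{q2,q3},{q2,q4},{q2,q3,q4}}
  W13: {{q2,q3},{q2,q3,q4}}
  W14: {{q2,q4},{q2,q3,q4}}
  W23: {{q5},{q3,q5},{q4,q5},{q3,q4,q5}} {{q2,q3},{q2,q3,q4}}
  W24: {{q2,q4},{q2,q3,q4}} {{q4,q5},{q3,q4,q5}}
  W34: {{q3,q4},{q4,q5},{q2,q3,q4},{q3,q4,q5}}
  W123: {{q2,q3},{q2,q3,q4}}
  W124: {{q2,q4},{q2,q3,q4}}
  W134: {{q2,q3,q4}}
  W234: {{q4,q5},{q3,q4,q5}} {{q2,q3,q4}}
  W1234: {{q2,q3,q4}}
C dims 6,8,5,1; δ0: rk 4, SNF 1^4; δ1: rk 4, SNF 1^4; δ2: rk 1, SNF 1^1
Ȟ^0: (6−4)−0=2 ⇒ Z^2
Ȟ^1: (8−4)−4=0 ⇒ 0
Ȟ^2: (5−1)−4=0 ⇒ 0


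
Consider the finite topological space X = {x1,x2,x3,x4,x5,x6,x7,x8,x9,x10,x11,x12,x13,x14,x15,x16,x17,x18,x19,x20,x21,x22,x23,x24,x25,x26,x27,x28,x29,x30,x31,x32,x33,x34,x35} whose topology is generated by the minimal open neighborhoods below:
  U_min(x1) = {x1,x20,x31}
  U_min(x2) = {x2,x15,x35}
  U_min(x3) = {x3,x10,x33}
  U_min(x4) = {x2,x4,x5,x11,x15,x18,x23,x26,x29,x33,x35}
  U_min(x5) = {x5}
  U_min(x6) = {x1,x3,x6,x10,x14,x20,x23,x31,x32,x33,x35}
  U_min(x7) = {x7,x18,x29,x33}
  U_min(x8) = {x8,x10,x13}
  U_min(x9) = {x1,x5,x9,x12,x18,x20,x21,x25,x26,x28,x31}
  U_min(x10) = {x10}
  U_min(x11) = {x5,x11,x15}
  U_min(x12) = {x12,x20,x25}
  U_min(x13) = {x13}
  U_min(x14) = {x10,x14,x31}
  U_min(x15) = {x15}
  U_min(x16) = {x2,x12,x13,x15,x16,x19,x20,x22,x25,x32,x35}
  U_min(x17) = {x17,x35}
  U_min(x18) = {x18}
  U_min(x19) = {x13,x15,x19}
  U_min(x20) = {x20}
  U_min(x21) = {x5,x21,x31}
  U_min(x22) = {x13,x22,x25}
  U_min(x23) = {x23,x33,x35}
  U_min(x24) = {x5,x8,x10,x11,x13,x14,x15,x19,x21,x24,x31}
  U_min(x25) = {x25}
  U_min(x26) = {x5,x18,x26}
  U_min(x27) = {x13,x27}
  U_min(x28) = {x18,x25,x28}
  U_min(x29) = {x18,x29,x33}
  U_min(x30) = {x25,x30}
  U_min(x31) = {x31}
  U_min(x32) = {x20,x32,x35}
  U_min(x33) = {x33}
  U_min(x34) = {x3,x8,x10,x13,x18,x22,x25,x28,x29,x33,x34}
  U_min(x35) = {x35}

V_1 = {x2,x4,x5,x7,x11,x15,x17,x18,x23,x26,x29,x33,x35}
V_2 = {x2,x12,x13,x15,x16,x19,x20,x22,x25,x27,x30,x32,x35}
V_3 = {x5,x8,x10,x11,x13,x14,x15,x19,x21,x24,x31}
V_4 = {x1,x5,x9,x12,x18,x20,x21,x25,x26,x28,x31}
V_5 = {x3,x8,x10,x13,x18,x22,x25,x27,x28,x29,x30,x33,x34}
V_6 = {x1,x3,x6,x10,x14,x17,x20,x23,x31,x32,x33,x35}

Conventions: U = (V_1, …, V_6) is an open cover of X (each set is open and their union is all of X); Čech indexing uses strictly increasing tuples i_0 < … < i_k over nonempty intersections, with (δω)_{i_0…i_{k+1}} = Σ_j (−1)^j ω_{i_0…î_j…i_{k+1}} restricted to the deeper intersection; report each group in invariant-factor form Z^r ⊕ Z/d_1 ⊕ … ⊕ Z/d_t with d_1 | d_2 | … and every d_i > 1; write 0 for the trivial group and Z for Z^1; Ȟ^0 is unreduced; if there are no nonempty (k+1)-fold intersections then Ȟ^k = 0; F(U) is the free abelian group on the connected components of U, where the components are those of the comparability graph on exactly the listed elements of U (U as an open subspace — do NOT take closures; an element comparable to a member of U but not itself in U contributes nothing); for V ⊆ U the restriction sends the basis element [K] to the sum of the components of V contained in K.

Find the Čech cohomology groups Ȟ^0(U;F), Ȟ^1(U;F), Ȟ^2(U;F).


intersection data:
  V12={x2,x15,x35} V13={x5,x11,x15} V14={x5,x18,x26} V15={x18,x29,x33} V16={x17,x23,x33,x35} V23={x13,x15,x19} V24={x12,x20,x25} V25={x13,x22,x25,x27,x30} V26={x20,x32,x35} V34={x5,x21,x31} V35={x8,x10,x13} V36={x10,x14,x31} V45={x18,x25,x28} V46={x1,x20,x31} V56={x3,x10,x33}
  V123={x15} V126={x35} V134={x5} V145={x18} V156={x33} V235={x13} V245={x25} V246={x20} V346={x31} V356={x10}
components per intersection:
  V1: {x2,x4,x5,x7,x11,x15,x17,x18,x23,x26,x29,x33,x35}
  V2: {x2,x12,x13,x15,x16,x19,x20,x22,x25,x27,x30,x32,x35}
  V3: {x5,x8,x10,x11,x13,x14,x15,x19,x21,x24,x31}
  V4: {x1,x5,x9,x12,x18,x20,x21,x25,x26,x28,x31}
  V5: {x3,x8,x10,x13,x18,x22,x25,x27,x28,x29,x30,x33,x34}
  V6: {x1,x3,x6,x10,x14,x17,x20,x23,x31,x32,x33,x35}
  V12: {x2,x15,x35}
  V13: {x5,x11,x15}
  V14: {x5,x18,x26}
  V15: {x18,x29,x33}
  V16: {x17,x23,x33,x35}
  V23: {x13,x15,x19}
  V24: {x12,x20,x25}
  V25: {x13,x22,x25,x27,x30}
  V26: {x20,x32,x35}
  V34: {x5,x21,x31}
  V35: {x8,x10,x13}
  V36: {x10,x14,x31}
  V45: {x18,x25,x28}
  V46: {x1,x20,x31}
  V56: {x3,x10,x33}
  V123: {x15}
  V126: {x35}
  V134: {x5}
  V145: {x18}
  V156: {x33}
  V235: {x13}
  V245: {x25}
  V246: {x20}
  V346: {x31}
  V356: {x10}
C dims 6,15,10; δ0: rk 5, SNF 1^5; δ1: rk 10, SNF 1^9·2
Ȟ^0 = (6 − 5) − 0 = 1, so Ȟ^0 ≅ Z
Ȟ^1 = (15 − 10) − 5 = 0, so Ȟ^1 ≅ 0
Ȟ^2 = (10 − 0) − 10 = 0 plus torsion [2], so Ȟ^2 ≅ Z/2

Ȟ^0(U;F) ≅ Z, Ȟ^1(U;F) ≅ 0, Ȟ^2(U;F) ≅ Z/2


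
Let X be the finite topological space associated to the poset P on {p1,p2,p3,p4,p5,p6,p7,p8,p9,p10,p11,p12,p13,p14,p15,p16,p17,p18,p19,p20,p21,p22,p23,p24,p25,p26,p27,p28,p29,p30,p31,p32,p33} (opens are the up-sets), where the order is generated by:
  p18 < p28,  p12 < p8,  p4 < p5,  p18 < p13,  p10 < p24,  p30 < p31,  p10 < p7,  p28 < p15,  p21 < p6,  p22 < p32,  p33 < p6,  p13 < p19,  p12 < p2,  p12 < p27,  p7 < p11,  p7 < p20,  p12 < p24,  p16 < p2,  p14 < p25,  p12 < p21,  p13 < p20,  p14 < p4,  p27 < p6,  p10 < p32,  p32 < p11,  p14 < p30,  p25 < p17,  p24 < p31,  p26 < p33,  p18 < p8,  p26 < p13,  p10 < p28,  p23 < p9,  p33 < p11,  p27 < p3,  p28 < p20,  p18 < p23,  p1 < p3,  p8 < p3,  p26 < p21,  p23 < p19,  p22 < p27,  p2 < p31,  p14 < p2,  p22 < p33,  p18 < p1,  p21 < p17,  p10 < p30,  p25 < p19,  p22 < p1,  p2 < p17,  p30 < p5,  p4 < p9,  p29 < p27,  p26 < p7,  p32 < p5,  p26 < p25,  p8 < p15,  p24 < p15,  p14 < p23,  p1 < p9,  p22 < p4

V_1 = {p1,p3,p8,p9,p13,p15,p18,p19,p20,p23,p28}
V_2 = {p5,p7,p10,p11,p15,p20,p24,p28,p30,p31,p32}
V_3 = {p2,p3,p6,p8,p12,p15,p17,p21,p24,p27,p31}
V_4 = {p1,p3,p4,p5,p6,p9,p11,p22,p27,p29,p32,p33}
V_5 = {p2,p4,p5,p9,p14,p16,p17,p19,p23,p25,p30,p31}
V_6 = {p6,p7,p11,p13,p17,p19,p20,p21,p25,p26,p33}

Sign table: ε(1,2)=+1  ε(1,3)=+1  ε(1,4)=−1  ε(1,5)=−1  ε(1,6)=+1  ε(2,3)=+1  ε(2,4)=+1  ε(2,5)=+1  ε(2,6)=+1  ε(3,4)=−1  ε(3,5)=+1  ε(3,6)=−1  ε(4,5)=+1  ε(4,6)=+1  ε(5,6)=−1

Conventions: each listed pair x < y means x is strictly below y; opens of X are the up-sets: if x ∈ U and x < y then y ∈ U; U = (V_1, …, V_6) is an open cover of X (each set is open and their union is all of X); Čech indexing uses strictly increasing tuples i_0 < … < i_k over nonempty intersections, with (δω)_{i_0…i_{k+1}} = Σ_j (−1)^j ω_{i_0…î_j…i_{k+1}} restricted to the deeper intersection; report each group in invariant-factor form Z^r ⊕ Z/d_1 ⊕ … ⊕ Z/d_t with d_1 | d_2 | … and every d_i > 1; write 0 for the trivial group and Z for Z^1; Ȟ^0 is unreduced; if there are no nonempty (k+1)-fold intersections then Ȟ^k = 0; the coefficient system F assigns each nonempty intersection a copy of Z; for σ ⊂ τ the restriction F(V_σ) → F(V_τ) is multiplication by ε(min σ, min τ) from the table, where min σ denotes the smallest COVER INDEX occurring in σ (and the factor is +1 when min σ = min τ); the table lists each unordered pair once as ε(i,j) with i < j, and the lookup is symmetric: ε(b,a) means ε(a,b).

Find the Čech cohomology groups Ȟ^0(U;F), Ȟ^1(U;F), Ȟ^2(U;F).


Ȟ^0(U;F) ≅ 0; Ȟ^1(U;F) ≅ Z/2; Ȟ^2(U;F) ≅ Z

nonempty intersections:
  V12={p15,p20,p28} V13={p3,p8,p15} V14={p1,p3,p9} V15={p9,p19,p23} V16={p13,p19,p20} V23={p15,p24,p31} V24={p5,p11,p32} V25={p5,p30,p31} V26={p7,p11,p20} V34={p3,p6,p27} V35={p2,p17,p31} V36={p6,p17,p21} V45={p4,p5,p9} V46={p6,p11,p33} V56={p17,p19,p25}
  V123={p15} V126={p20} V134={p3} V145={p9} V156={p19} V235={p31} V245={p5} V246={p11} V346={p6} V356={p17}
C dims 6,15,10; δ0: rk 6, SNF 1^5·2; δ1: rk 9, SNF 1^9
Ȟ^0: (6−6)−0=0 ⇒ 0
Ȟ^1: (15−9)−6=0 plus torsion [2] ⇒ Z/2
Ȟ^2: (10−0)−9=1 ⇒ Z


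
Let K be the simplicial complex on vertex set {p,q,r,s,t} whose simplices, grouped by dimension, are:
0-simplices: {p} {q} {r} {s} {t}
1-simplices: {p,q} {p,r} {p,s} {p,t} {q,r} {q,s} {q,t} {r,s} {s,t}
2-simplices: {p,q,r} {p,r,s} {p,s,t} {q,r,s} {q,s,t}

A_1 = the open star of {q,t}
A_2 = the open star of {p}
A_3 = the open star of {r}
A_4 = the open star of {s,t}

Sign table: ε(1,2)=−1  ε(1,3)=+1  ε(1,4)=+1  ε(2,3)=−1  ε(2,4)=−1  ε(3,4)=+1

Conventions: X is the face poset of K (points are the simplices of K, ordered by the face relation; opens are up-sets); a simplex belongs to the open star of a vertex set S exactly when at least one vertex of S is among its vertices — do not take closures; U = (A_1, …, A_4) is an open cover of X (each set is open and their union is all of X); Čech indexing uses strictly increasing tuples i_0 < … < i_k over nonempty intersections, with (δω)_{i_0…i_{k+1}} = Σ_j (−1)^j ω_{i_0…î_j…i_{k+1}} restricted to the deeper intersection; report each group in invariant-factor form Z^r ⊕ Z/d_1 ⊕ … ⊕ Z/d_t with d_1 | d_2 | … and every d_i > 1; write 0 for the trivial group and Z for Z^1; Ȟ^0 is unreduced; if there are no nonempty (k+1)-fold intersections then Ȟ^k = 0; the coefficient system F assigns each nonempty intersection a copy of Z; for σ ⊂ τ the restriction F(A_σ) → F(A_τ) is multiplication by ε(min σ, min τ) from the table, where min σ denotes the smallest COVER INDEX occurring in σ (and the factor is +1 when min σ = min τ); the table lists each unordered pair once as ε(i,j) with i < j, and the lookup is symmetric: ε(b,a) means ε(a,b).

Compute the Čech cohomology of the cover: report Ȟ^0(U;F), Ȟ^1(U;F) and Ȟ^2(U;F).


Ȟ^0 ≅ Z,  Ȟ^1 ≅ 0,  Ȟ^2 ≅ Z

nonempty intersections:
  A1={{q},{t},{p,q},{p,t},{q,r},{q,s},{q,t},{s,t},{p,q,r},{p,s,t},{q,r,s},{q,s,t}} A2={{p},{p,q},{p,r},{p,s},{p,t},{p,q,r},{p,r,s},{p,s,t}} A3={{r},{p,r},{q,r},{r,s},{p,q,r},{p,r,s},{q,r,s}} A4={{s},{t},{p,s},{p,t},{q,s},{q,t},{r,s},{s,t},{p,r,s},{p,s,t},{q,r,s},{q,s,t}}
  A12={{p,q},{p,t},{p,q,r},{p,s,t}} A13={{q,r},{p,q,r},{q,r,s}} A14={{t},{p,t},{q,s},{q,t},{s,t},{p,s,t},{q,r,s},{q,s,t}} A23={{p,r},{p,q,r},{p,r,s}} A24={{p,s},{p,t},{p,r,s},{p,s,t}} A34={{r,s},{p,r,s},{q,r,s}}
  A123={{p,q,r}} A124={{p,t},{p,s,t}} A134={{q,r,s}} A234={{p,r,s}}
C dims 4,6,4; δ0: rk 3, SNF 1^3; δ1: rk 3, SNF 1^3
Ȟ^0: (4−3)−0=1 ⇒ Z
Ȟ^1: (6−3)−3=0 ⇒ 0
Ȟ^2: (4−0)−3=1 ⇒ Z


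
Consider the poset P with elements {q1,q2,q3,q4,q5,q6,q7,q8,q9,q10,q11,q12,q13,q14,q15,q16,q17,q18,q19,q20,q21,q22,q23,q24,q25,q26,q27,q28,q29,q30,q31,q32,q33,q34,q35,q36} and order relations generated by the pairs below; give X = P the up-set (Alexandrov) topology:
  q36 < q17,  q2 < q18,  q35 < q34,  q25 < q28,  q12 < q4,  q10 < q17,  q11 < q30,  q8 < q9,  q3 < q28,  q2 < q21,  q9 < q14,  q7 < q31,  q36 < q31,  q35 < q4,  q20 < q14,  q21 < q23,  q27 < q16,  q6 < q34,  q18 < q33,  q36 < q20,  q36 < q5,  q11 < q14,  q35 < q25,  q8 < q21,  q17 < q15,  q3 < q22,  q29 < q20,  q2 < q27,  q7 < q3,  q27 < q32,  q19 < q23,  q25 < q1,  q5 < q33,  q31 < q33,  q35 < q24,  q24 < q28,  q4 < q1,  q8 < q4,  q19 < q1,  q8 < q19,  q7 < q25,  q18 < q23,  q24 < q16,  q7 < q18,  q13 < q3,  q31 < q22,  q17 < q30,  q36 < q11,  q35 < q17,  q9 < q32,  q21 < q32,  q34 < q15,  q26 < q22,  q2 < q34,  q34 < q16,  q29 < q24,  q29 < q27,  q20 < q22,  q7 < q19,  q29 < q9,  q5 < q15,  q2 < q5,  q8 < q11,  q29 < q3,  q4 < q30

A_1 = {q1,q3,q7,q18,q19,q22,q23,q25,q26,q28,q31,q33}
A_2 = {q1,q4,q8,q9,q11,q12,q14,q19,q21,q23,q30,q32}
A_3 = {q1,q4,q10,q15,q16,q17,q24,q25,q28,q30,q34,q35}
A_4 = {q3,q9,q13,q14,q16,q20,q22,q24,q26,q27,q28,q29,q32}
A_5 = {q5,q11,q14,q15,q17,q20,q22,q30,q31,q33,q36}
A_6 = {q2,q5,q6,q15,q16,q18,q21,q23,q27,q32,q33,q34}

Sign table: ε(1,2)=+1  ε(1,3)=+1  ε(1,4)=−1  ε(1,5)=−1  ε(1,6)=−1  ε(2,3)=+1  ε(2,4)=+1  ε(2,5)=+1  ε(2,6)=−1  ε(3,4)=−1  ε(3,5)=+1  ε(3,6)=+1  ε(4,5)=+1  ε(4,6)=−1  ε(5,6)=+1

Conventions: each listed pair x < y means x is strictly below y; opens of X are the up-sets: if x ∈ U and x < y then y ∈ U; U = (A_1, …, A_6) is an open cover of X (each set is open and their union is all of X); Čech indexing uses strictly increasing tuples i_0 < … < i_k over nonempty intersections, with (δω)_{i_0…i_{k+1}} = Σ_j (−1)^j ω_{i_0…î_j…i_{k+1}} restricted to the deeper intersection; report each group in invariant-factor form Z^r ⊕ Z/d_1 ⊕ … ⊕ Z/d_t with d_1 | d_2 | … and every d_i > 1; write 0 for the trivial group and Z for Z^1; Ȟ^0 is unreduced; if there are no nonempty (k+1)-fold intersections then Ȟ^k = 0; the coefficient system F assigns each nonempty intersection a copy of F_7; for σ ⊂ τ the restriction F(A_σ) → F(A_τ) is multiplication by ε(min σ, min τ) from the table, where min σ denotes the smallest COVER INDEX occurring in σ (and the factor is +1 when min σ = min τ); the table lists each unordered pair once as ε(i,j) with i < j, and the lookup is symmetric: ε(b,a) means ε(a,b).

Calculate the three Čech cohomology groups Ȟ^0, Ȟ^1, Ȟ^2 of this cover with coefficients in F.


nonempty overlaps:
  A12={q1,q19,q23} A13={q1,q25,q28} A14={q3,q22,q26,q28} A15={q22,q31,q33} A16={q18,q23,q33} A23={q1,q4,q30} A24={q9,q14,q32} A25={q11,q14,q30} A26={q21,q23,q32} A34={q16,q24,q28} A35={q15,q17,q30} A36={q15,q16,q34} A45={q14,q20,q22} A46={q16,q27,q32} A56={q5,q15,q33}
  A123={q1} A126={q23} A134={q28} A145={q22} A156={q33} A235={q30} A245={q14} A246={q32} A346={q16} A356={q15}
C dims 6,15,10; δ0: rk_F7 6; δ1: rk_F7 9
degree 0: 6−6−0 = 0 → Ȟ^0 ≅ 0
degree 1: 15−9−6 = 0 → Ȟ^1 ≅ 0
degree 2: 10−0−9 = 1 → Ȟ^2 ≅ Z/7

Ȟ^0 = 0,  Ȟ^1 = 0,  Ȟ^2 = Z/7


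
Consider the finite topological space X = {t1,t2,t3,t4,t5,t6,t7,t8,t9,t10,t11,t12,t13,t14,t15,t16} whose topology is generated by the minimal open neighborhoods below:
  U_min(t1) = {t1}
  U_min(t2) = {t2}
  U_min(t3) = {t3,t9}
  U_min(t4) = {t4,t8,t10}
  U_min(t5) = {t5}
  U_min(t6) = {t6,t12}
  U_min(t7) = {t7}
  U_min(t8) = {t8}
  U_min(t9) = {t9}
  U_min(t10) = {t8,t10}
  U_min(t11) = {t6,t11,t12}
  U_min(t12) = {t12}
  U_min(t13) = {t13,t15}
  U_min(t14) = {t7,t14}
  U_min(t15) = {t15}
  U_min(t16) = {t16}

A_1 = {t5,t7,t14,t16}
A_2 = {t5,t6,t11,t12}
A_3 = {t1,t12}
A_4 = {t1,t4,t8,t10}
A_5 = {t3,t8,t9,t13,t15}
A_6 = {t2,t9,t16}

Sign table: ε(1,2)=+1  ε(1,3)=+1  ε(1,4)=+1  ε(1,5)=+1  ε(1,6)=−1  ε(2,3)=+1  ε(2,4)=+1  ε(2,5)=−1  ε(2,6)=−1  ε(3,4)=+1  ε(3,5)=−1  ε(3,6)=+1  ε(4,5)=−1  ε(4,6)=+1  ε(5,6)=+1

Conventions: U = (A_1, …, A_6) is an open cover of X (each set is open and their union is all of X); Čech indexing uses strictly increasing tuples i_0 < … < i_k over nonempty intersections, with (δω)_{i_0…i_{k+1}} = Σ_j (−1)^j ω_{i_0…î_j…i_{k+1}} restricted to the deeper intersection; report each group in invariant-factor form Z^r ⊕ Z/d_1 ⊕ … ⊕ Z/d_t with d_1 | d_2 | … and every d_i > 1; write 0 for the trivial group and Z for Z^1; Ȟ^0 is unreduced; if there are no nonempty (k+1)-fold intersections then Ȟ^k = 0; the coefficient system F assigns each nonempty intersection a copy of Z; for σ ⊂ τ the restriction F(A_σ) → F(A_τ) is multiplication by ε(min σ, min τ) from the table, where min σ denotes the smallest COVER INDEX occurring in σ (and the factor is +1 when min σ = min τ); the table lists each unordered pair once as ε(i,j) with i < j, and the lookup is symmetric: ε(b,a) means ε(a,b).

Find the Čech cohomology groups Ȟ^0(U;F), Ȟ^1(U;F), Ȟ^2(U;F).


Ȟ^0 ≅ Z, Ȟ^1 ≅ Z, Ȟ^2 ≅ 0

cover nerve:
  A12={t5} A16={t16} A23={t12} A34={t1} A45={t8} A56={t9}
C dims 6,6; δ0: rk 5, SNF 1^5
Ȟ^0: (6−5)−0=1 ⇒ Z
Ȟ^1: (6−0)−5=1 ⇒ Z
Ȟ^2: (0−0)−0=0 ⇒ 0


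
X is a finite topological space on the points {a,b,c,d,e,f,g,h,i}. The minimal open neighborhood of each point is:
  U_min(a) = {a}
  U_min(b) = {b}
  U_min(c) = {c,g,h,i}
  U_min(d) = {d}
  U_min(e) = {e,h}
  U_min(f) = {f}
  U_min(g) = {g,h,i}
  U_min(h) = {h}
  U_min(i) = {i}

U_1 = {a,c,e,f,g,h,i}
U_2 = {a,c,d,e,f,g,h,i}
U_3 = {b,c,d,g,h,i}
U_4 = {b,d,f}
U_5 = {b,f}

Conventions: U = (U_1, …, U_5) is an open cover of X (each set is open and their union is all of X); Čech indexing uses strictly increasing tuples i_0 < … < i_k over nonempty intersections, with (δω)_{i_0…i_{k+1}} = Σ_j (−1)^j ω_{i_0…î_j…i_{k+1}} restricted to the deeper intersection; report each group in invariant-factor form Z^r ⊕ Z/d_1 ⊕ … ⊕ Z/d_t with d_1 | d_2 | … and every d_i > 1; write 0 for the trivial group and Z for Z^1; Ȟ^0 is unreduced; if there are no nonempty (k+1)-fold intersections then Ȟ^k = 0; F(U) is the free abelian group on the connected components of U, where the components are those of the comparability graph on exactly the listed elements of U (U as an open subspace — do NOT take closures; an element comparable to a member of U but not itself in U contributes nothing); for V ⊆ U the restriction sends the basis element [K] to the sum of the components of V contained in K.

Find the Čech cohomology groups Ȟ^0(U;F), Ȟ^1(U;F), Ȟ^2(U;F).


Ȟ^0 = Z^5,  Ȟ^1 = 0,  Ȟ^2 = 0

nonempty overlaps:
  U12={a,c,e,f,g,h,i} U13={c,g,h,i} U14={f} U15={f} U23={c,d,g,h,i} U24={d,f} U25={f} U34={b,d} U35={b} U45={b,f}
  U123={c,g,h,i} U124={f} U125={f} U145={f} U234={d} U245={f} U345={b}
  U1245={f}
components per intersection:
  U1: {a} {c,e,g,h,i} {f}
  U2: {a} {c,e,g,h,i} {d} {f}
  U3: {b} {c,g,h,i} {d}
  U4: {b} {d} {f}
  U5: {b} {f}
  U12: {a} {c,e,g,h,i} {f}
  U13: {c,g,h,i}
  U14: {f}
  U15: {f}
  U23: {c,g,h,i} {d}
  U24: {d} {f}
  U25: {f}
  U34: {b} {d}
  U35: {b}
  U45: {b} {f}
  U123: {c,g,h,i}
  U124: {f}
  U125: {f}
  U145: {f}
  U234: {d}
  U245: {f}
  U345: {b}
  U1245: {f}
C dims 15,16,7,1; δ0: rk 10, SNF 1^10; δ1: rk 6, SNF 1^6; δ2: rk 1, SNF 1^1
degree 0: 15−10−0 = 5 → Ȟ^0 ≅ Z^5
degree 1: 16−6−10 = 0 → Ȟ^1 ≅ 0
degree 2: 7−1−6 = 0 → Ȟ^2 ≅ 0


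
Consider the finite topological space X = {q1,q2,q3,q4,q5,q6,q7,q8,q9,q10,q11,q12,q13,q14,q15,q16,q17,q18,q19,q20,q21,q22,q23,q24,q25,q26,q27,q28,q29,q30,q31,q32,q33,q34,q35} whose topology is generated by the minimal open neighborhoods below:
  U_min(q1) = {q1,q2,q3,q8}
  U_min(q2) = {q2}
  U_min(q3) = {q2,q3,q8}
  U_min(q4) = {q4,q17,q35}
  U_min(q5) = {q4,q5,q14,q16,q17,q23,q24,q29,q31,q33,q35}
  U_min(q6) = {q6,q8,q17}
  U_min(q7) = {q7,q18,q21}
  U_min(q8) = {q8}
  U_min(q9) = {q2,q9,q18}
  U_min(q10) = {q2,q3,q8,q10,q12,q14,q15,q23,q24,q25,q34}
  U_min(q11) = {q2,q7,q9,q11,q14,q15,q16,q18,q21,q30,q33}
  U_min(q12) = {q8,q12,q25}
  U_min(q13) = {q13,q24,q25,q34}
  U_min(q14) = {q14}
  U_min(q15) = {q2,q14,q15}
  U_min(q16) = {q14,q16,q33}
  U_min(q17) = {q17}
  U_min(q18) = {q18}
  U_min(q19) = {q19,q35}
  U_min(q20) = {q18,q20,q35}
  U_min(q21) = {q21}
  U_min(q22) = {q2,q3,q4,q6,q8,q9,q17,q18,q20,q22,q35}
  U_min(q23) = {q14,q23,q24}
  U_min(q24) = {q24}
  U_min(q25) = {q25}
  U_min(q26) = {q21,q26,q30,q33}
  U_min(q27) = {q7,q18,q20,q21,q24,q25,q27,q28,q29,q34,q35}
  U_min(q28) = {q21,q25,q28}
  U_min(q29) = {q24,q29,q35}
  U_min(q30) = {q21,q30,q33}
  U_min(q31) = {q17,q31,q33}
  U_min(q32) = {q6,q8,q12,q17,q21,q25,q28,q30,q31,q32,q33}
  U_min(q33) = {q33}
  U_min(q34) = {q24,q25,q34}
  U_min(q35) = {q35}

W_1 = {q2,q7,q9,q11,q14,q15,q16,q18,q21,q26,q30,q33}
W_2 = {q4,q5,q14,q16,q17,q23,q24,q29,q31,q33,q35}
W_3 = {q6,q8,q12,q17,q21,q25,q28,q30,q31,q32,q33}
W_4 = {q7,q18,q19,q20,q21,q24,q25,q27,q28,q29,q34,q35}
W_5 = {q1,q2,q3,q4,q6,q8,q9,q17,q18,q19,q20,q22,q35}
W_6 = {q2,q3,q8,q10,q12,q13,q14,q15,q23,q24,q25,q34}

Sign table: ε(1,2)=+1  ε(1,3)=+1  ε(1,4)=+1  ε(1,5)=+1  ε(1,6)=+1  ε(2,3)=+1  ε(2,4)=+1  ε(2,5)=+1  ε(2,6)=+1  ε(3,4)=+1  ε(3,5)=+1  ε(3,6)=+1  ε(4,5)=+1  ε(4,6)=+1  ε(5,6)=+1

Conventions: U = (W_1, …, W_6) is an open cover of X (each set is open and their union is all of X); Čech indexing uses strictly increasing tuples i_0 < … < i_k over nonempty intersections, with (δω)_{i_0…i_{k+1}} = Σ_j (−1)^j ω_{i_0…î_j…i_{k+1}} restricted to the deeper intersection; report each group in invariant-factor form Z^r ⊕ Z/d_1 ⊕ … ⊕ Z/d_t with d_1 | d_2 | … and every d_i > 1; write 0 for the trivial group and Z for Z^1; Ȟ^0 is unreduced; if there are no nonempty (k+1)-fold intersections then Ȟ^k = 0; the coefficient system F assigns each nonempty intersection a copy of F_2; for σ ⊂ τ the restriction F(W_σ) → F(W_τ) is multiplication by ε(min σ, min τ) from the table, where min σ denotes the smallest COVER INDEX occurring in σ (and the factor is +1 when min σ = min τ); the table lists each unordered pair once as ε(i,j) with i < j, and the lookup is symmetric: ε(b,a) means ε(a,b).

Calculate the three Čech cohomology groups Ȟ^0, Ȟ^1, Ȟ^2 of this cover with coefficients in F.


nonempty intersections:
  W12={q14,q16,q33} W13={q21,q30,q33} W14={q7,q18,q21} W15={q2,q9,q18} W16={q2,q14,q15} W23={q17,q31,q33} W24={q24,q29,q35} W25={q4,q17,q35} W26={q14,q23,q24} W34={q21,q25,q28} W35={q6,q8,q17} W36={q8,q12,q25} W45={q18,q19,q20,q35} W46={q24,q25,q34} W56={q2,q3,q8}
  W123={q33} W126={q14} W134={q21} W145={q18} W156={q2} W235={q17} W245={q35} W246={q24} W346={q25} W356={q8}
C dims 6,15,10; δ0: rk_F2 5; δ1: rk_F2 9
Ȟ^0: (6−5)−0=1 ⇒ Z/2
Ȟ^1: (15−9)−5=1 ⇒ Z/2
Ȟ^2: (10−0)−9=1 ⇒ Z/2

Ȟ^0 ≅ Z/2, Ȟ^1 ≅ Z/2 and Ȟ^2 ≅ Z/2


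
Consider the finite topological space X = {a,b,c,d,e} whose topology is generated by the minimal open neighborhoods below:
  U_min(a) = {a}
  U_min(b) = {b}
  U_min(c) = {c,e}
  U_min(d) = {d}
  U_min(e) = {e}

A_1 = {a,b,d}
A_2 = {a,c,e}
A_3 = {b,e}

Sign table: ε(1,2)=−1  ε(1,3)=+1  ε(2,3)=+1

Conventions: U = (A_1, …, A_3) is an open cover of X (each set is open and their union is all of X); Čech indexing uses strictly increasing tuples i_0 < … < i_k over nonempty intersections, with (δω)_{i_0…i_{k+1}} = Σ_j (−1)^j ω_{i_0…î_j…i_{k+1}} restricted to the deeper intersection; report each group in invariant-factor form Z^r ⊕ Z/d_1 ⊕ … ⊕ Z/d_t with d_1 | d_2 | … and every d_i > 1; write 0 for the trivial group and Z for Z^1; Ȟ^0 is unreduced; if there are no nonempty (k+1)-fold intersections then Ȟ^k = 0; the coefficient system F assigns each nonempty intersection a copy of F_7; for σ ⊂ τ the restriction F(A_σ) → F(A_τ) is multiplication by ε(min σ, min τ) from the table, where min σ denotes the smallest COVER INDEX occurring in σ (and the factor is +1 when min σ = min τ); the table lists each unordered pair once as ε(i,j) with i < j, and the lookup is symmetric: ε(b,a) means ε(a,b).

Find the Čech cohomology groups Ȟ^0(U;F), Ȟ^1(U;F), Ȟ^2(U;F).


Ȟ^0 ≅ 0, Ȟ^1 ≅ 0 and Ȟ^2 ≅ 0

nonempty overlaps:
  A12={a} A13={b} A23={e}
C dims 3,3; δ0: rk_F7 3
degree 0: 3−3−0 = 0 → Ȟ^0 ≅ 0
degree 1: 3−0−3 = 0 → Ȟ^1 ≅ 0
degree 2: 0−0−0 = 0 → Ȟ^2 ≅ 0


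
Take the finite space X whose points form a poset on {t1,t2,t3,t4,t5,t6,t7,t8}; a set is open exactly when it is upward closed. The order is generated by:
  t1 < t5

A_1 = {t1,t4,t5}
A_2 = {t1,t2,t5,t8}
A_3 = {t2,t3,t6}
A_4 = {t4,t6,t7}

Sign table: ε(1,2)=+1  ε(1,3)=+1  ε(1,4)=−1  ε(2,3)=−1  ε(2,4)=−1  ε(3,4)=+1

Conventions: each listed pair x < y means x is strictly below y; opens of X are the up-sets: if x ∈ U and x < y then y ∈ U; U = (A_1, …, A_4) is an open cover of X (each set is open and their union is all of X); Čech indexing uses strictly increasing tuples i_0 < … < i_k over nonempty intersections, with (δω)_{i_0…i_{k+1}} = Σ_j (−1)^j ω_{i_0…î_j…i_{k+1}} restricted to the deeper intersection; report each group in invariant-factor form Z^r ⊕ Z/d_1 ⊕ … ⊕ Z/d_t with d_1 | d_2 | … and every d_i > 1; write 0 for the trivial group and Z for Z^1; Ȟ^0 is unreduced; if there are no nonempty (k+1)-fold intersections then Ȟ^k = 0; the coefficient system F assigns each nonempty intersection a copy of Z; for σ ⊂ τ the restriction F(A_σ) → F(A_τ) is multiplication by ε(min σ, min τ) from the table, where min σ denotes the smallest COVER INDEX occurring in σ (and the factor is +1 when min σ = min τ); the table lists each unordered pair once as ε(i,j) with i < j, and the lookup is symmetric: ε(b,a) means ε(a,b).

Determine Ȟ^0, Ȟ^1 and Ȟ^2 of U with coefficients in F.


cover nerve:
  A12={t1,t5} A14={t4} A23={t2} A34={t6}
C dims 4,4; δ0: rk 3, SNF 1^3
Ȟ^0: (4−3)−0=1 ⇒ Z
Ȟ^1: (4−0)−3=1 ⇒ Z
Ȟ^2: (0−0)−0=0 ⇒ 0

Ȟ^0 ≅ Z, Ȟ^1 ≅ Z, Ȟ^2 ≅ 0


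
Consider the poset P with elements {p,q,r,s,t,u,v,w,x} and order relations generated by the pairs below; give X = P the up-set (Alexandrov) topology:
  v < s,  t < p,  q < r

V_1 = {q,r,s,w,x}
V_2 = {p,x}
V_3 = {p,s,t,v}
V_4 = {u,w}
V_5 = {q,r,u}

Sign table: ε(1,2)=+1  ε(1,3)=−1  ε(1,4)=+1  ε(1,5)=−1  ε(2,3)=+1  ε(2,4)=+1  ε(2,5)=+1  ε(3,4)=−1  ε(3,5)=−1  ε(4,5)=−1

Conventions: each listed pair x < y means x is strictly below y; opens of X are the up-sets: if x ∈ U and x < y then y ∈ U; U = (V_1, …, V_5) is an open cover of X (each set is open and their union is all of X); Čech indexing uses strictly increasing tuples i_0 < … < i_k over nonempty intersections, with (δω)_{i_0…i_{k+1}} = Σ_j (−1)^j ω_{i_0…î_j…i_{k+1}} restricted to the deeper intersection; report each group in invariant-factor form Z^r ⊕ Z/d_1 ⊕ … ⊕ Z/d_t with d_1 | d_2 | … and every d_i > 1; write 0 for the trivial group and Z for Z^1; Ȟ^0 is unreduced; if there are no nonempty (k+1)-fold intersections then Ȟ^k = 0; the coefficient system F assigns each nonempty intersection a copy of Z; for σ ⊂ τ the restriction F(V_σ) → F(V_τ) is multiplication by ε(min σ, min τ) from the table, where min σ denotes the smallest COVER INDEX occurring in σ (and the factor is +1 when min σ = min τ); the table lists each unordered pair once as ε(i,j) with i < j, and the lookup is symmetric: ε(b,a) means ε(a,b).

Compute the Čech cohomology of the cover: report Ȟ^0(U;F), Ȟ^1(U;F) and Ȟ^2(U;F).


cover nerve:
  V12={x} V13={s} V14={w} V15={q,r} V23={p} V45={u}
C dims 5,6; δ0: rk 5, SNF 1^4·2
Ȟ^0: (5−5)−0=0 ⇒ 0
Ȟ^1: (6−0)−5=1 plus torsion [2] ⇒ Z ⊕ Z/2
Ȟ^2: (0−0)−0=0 ⇒ 0

Ȟ^0 = 0; Ȟ^1 = Z ⊕ Z/2; Ȟ^2 = 0
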